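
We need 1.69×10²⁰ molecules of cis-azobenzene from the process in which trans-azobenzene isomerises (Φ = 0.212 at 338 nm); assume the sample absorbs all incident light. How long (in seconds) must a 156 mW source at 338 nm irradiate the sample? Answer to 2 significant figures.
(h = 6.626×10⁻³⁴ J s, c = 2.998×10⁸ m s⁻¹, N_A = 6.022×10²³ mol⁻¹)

Product: 1.69×10²⁰ / 6.022×10²³ = 2.806×10⁻⁴ mol.
Photons that must be absorbed: 2.806×10⁻⁴ / 0.212 = 0.001324 mol.
Photon energy: hc/λ = 5.877×10⁻¹⁹ J; per mole, 3.539×10⁵ J mol⁻¹.
Energy required: 0.001324 × 3.539×10⁵ = 468.6 J.
Time: 468.6 J / 0.156 W = 3000 s.

t ≈ 3000 s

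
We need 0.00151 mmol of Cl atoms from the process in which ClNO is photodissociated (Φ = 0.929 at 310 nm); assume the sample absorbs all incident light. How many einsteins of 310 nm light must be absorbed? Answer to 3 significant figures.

1.63e-6 einstein

Product: 0.00151 mmol = 1.51e-6 mol.
Photons that must be absorbed: 1.51e-6 / 0.929 = 1.625e-6 mol.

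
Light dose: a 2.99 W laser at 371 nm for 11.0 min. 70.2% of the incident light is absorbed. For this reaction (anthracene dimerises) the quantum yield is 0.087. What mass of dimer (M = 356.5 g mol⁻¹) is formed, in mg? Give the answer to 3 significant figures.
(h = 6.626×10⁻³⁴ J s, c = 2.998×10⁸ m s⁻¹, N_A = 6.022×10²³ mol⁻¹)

133 mg

Photon energy at 371 nm: hc/λ = (6.626×10⁻³⁴)(2.998×10⁸)/(371×10⁻⁹) = 5.354×10⁻¹⁹ J.
Energy delivered: (2.99 W)(660 s) = 1973 J.
Photons incident: 1973 / 5.354×10⁻¹⁹ = 3.685×10²¹, i.e. 3.685×10²¹/6.022×10²³ = 0.006119 mol.
Photons absorbed: 0.702 × 0.006119 = 0.004296 mol.
Product: Φ × n_abs = 0.087 × 0.004296 = 3.738×10⁻⁴ mol.
Mass: 3.738×10⁻⁴ × 356.5 = 0.1333 g = 133 mg.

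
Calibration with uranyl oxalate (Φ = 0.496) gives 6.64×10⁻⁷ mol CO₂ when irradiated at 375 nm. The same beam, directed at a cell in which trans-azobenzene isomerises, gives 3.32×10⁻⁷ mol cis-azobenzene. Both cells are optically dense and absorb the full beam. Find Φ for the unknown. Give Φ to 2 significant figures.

Photons absorbed by the actinometer: 6.64×10⁻⁷ / 0.496 = 1.339×10⁻⁶ mol.
Φ(unknown) = 3.32×10⁻⁷ / 1.339×10⁻⁶ = 0.25.

Φ = 0.25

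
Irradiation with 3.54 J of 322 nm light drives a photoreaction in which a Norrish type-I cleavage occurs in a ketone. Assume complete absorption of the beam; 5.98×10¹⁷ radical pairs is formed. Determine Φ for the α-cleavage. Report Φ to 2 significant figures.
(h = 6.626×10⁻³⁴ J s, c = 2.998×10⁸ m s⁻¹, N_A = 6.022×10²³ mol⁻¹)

Product: 5.98×10¹⁷ / 6.022×10²³ = 9.930×10⁻⁷ mol.
Photon energy at 322 nm: hc/λ = (6.626×10⁻³⁴)(2.998×10⁸)/(322×10⁻⁹) = 6.169×10⁻¹⁹ J.
Photons incident: 3.54 / 6.169×10⁻¹⁹ = 5.738×10¹⁸, i.e. 5.738×10¹⁸/6.022×10²³ = 9.528×10⁻⁶ mol.
Φ = 9.930×10⁻⁷ mol / 9.528×10⁻⁶ mol photons = 0.10.

Φ = 0.10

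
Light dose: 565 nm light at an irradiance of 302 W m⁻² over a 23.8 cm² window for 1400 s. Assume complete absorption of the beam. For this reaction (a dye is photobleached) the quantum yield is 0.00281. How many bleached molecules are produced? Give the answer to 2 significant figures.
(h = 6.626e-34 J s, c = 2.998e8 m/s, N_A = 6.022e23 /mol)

Photon energy at 565 nm: hc/λ = (6.626e-34)(2.998e8)/(565e-9) = 3.516e-19 J.
Energy delivered: (302 W m⁻²)(23.8e-4 m²)(1400 s) = 1006 J.
Photons incident: 1006 / 3.516e-19 = 2.861e21, i.e. 2.861e21/6.022e23 = 0.004751 mol.
Product: Φ × n_abs = 0.00281 × 0.004751 = 1.335e-5 mol.
As a count: 1.335e-5 × 6.022e23 = 8.0e18.

8.0e18 bleached molecules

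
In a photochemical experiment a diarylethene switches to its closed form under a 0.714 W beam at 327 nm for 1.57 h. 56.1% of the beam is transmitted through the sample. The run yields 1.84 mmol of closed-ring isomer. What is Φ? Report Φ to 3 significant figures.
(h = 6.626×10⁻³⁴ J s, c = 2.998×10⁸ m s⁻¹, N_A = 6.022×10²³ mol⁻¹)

Φ = 0.380

Product: 1.84 mmol = 0.00184 mol.
Photon energy at 327 nm: hc/λ = (6.626×10⁻³⁴)(2.998×10⁸)/(327×10⁻⁹) = 6.075×10⁻¹⁹ J.
Energy delivered: (0.714 W)(5652 s) = 4036 J.
Photons incident: 4036 / 6.075×10⁻¹⁹ = 6.644×10²¹, i.e. 6.644×10²¹/6.022×10²³ = 0.01103 mol.
Fraction absorbed: 1 − 56.1/100 = 0.4390.
Photons absorbed: 0.4390 × 0.01103 = 0.004842 mol.
Φ = 0.00184 mol / 0.004842 mol photons = 0.380.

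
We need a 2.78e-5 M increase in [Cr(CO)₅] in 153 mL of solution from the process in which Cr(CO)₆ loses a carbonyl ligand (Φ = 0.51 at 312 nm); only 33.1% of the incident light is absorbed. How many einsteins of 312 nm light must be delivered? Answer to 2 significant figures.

2.5e-5 einstein

Product: (2.78e-5 M)(0.153 L) = 4.253e-6 mol.
Photons that must be absorbed: 4.253e-6 / 0.51 = 8.339e-6 mol.
Incident photons needed: 8.339e-6 / 0.331 = 2.519e-5 mol.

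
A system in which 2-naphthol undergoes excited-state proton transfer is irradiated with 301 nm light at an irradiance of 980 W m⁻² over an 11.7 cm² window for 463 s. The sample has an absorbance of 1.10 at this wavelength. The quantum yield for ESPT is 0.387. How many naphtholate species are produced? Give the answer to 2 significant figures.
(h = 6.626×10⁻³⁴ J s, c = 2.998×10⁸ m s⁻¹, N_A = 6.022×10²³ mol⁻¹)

Photon energy at 301 nm: hc/λ = (6.626×10⁻³⁴)(2.998×10⁸)/(301×10⁻⁹) = 6.600×10⁻¹⁹ J.
Energy delivered: (980 W m⁻²)(11.7×10⁻⁴ m²)(463 s) = 530.9 J.
Photons incident: 530.9 / 6.600×10⁻¹⁹ = 8.044×10²⁰, i.e. 8.044×10²⁰/6.022×10²³ = 0.001336 mol.
Fraction absorbed: 1 − 10^(−1.10) = 0.9206.
Photons absorbed: 0.9206 × 0.001336 = 0.001230 mol.
Product: Φ × n_abs = 0.387 × 0.001230 = 4.760×10⁻⁴ mol.
As a count: 4.760×10⁻⁴ × 6.022×10²³ = 2.9×10²⁰.

2.9×10²⁰ species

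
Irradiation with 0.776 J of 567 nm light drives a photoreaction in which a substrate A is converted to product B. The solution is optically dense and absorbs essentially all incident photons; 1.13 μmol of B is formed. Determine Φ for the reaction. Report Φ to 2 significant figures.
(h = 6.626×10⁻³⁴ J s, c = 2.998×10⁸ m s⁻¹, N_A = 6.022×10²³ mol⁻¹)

Φ = 0.31

Product: 1.13 μmol = 1.13×10⁻⁶ mol.
Photon energy at 567 nm: hc/λ = (6.626×10⁻³⁴)(2.998×10⁸)/(567×10⁻⁹) = 3.503×10⁻¹⁹ J.
Photons incident: 0.776 / 3.503×10⁻¹⁹ = 2.215×10¹⁸, i.e. 2.215×10¹⁸/6.022×10²³ = 3.678×10⁻⁶ mol.
Φ = 1.13×10⁻⁶ mol / 3.678×10⁻⁶ mol photons = 0.31.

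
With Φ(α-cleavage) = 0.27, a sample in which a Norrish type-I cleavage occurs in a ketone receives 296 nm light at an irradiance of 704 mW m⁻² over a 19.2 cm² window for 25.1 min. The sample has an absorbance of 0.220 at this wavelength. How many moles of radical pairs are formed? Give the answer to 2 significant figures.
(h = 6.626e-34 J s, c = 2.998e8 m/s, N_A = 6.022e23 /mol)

Photon energy at 296 nm: hc/λ = (6.626e-34)(2.998e8)/(296e-9) = 6.711e-19 J.
Energy delivered: (704 mW m⁻²)(19.2e-4 m²)(1506 s) = 2.036 J.
Photons incident: 2.036 / 6.711e-19 = 3.034e18, i.e. 3.034e18/6.022e23 = 5.038e-6 mol.
Fraction absorbed: 1 − 10^(−0.220) = 0.3974.
Photons absorbed: 0.3974 × 5.038e-6 = 2.002e-6 mol.
Product: Φ × n_abs = 0.27 × 2.002e-6 = 5.405e-7 mol.

5.4e-7 mol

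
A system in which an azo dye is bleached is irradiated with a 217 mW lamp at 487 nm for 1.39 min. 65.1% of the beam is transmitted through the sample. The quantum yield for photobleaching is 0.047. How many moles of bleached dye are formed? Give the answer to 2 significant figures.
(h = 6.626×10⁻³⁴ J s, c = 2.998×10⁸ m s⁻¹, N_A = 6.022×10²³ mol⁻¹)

Photon energy at 487 nm: hc/λ = (6.626×10⁻³⁴)(2.998×10⁸)/(487×10⁻⁹) = 4.079×10⁻¹⁹ J.
Energy delivered: (217 mW)(83.4 s) = 18.10 J.
Photons incident: 18.10 / 4.079×10⁻¹⁹ = 4.437×10¹⁹, i.e. 4.437×10¹⁹/6.022×10²³ = 7.368×10⁻⁵ mol.
Fraction absorbed: 1 − 65.1/100 = 0.3490.
Photons absorbed: 0.3490 × 7.368×10⁻⁵ = 2.571×10⁻⁵ mol.
Product: Φ × n_abs = 0.047 × 2.571×10⁻⁵ = 1.208×10⁻⁶ mol.

1.2×10⁻⁶ mol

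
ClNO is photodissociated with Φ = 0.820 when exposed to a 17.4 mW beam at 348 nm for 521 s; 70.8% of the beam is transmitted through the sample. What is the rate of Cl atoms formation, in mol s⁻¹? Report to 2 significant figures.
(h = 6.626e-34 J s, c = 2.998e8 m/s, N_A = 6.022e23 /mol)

1.2e-8 mol s⁻¹

Photon energy at 348 nm: hc/λ = (6.626e-34)(2.998e8)/(348e-9) = 5.708e-19 J.
Energy delivered: (17.4 mW)(521 s) = 9.065 J.
Photons incident: 9.065 / 5.708e-19 = 1.588e19, i.e. 1.588e19/6.022e23 = 2.637e-5 mol.
Fraction absorbed: 1 − 70.8/100 = 0.2920.
Photons absorbed: 0.2920 × 2.637e-5 = 7.700e-6 mol.
Product formed: 0.820 × 7.700e-6 = 6.314e-6 mol.
Rate: 6.314e-6 / 521 s = 1.2e-8 mol s⁻¹.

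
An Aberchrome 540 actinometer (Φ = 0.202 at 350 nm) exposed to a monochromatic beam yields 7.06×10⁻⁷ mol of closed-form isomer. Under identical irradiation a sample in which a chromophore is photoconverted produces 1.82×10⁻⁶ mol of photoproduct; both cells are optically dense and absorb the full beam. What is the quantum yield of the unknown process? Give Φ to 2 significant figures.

Photons absorbed by the actinometer: 7.06×10⁻⁷ / 0.202 = 3.495×10⁻⁶ mol.
Φ(unknown) = 1.82×10⁻⁶ / 3.495×10⁻⁶ = 0.52.

Φ = 0.52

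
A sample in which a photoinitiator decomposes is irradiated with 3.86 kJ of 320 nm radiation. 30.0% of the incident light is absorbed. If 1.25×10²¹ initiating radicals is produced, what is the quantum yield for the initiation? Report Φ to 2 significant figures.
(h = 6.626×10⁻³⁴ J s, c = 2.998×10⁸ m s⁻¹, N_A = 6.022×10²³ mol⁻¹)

Φ = 0.67

Product: 1.25×10²¹ / 6.022×10²³ = 0.002076 mol.
Photon energy at 320 nm: hc/λ = (6.626×10⁻³⁴)(2.998×10⁸)/(320×10⁻⁹) = 6.208×10⁻¹⁹ J.
Incident energy: 3.86 kJ = 3860 J.
Photons incident: 3860 / 6.208×10⁻¹⁹ = 6.218×10²¹, i.e. 6.218×10²¹/6.022×10²³ = 0.01033 mol.
Photons absorbed: 0.300 × 0.01033 = 0.003099 mol.
Φ = 0.002076 mol / 0.003099 mol photons = 0.67.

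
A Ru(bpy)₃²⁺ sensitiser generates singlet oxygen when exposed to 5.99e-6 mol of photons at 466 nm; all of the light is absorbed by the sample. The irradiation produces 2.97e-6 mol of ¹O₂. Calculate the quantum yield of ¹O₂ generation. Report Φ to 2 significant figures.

Φ = 0.50

Φ = 2.97e-6 mol / 5.99e-6 mol photons = 0.50.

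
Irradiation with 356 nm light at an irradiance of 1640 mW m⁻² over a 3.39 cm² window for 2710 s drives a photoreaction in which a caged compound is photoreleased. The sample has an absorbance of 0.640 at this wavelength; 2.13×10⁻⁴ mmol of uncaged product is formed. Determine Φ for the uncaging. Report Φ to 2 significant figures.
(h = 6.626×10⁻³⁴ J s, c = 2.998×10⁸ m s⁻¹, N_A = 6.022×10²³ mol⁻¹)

Φ = 0.062

Product: 2.13×10⁻⁴ mmol = 2.13×10⁻⁷ mol.
Photon energy at 356 nm: hc/λ = (6.626×10⁻³⁴)(2.998×10⁸)/(356×10⁻⁹) = 5.580×10⁻¹⁹ J.
Energy delivered: (1640 mW m⁻²)(3.39×10⁻⁴ m²)(2710 s) = 1.507 J.
Photons incident: 1.507 / 5.580×10⁻¹⁹ = 2.701×10¹⁸, i.e. 2.701×10¹⁸/6.022×10²³ = 4.485×10⁻⁶ mol.
Fraction absorbed: 1 − 10^(−0.640) = 0.7709.
Photons absorbed: 0.7709 × 4.485×10⁻⁶ = 3.457×10⁻⁶ mol.
Φ = 2.13×10⁻⁷ mol / 3.457×10⁻⁶ mol photons = 0.062.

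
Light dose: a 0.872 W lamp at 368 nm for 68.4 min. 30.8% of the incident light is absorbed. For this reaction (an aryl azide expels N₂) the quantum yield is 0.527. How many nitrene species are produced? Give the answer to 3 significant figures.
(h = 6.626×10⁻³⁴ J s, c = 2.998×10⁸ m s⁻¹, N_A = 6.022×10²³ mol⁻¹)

1.08×10²¹ species

Photon energy at 368 nm: hc/λ = (6.626×10⁻³⁴)(2.998×10⁸)/(368×10⁻⁹) = 5.398×10⁻¹⁹ J.
Energy delivered: (0.872 W)(4104 s) = 3579 J.
Photons incident: 3579 / 5.398×10⁻¹⁹ = 6.630×10²¹, i.e. 6.630×10²¹/6.022×10²³ = 0.01101 mol.
Photons absorbed: 0.308 × 0.01101 = 0.003391 mol.
Product: Φ × n_abs = 0.527 × 0.003391 = 0.001787 mol.
As a count: 0.001787 × 6.022×10²³ = 1.08×10²¹.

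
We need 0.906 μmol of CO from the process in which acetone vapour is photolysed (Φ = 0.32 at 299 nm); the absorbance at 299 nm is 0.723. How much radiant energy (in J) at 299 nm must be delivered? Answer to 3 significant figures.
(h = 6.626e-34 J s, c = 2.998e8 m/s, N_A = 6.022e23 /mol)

Product: 0.906 μmol = 9.06e-7 mol.
Photons that must be absorbed: 9.06e-7 / 0.32 = 2.831e-6 mol.
Fraction absorbed: 1 − 10^(−0.723) = 0.8108.
Incident photons needed: 2.831e-6 / 0.8108 = 3.492e-6 mol.
Photon energy: hc/λ = 6.644e-19 J; per mole, 4.001e5 J mol⁻¹.
Energy required: 3.492e-6 × 4.001e5 = 1.40 J.

1.40 J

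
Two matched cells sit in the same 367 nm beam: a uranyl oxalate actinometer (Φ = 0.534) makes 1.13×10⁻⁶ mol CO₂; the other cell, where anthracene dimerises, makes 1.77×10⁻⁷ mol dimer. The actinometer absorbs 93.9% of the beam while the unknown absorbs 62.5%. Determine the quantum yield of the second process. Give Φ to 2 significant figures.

Photons absorbed by the actinometer: 1.13×10⁻⁶ / 0.534 = 2.116×10⁻⁶ mol.
Incident flux: 2.116×10⁻⁶ / 0.939 = 2.253×10⁻⁶ einstein.
Absorbed by unknown: 0.625 × 2.253×10⁻⁶ = 1.408×10⁻⁶ mol.
Φ(unknown) = 1.77×10⁻⁷ / 1.408×10⁻⁶ = 0.13.

Φ = 0.13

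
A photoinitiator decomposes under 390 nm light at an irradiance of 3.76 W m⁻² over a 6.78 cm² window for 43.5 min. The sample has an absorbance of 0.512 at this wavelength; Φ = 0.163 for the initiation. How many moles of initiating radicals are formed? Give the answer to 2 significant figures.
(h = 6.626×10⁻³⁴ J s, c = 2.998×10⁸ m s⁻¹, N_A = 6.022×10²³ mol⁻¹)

2.4×10⁻⁶ mol

Photon energy at 390 nm: hc/λ = (6.626×10⁻³⁴)(2.998×10⁸)/(390×10⁻⁹) = 5.094×10⁻¹⁹ J.
Energy delivered: (3.76 W m⁻²)(6.78×10⁻⁴ m²)(2610 s) = 6.654 J.
Photons incident: 6.654 / 5.094×10⁻¹⁹ = 1.306×10¹⁹, i.e. 1.306×10¹⁹/6.022×10²³ = 2.169×10⁻⁵ mol.
Fraction absorbed: 1 − 10^(−0.512) = 0.6924.
Photons absorbed: 0.6924 × 2.169×10⁻⁵ = 1.502×10⁻⁵ mol.
Product: Φ × n_abs = 0.163 × 1.502×10⁻⁵ = 2.448×10⁻⁶ mol.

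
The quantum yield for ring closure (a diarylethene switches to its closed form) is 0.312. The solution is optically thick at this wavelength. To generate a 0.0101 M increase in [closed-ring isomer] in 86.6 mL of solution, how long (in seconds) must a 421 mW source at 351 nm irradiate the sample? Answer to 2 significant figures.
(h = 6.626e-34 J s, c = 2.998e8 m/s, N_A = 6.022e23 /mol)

Product: (0.0101 M)(0.0866 L) = 8.747e-4 mol.
Photons that must be absorbed: 8.747e-4 / 0.312 = 0.002804 mol.
Photon energy: hc/λ = 5.659e-19 J; per mole, 3.408e5 J mol⁻¹.
Energy required: 0.002804 × 3.408e5 = 955.6 J.
Time: 955.6 J / 0.421 W = 2300 s.

t ≈ 2300 s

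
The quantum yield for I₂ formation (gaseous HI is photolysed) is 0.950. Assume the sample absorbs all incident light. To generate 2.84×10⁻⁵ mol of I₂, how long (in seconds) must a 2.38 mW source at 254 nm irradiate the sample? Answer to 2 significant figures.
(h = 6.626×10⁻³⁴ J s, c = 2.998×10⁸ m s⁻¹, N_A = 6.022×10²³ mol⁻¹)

Photons that must be absorbed: 2.84×10⁻⁵ / 0.950 = 2.989×10⁻⁵ mol.
Photon energy: hc/λ = 7.821×10⁻¹⁹ J; per mole, 4.710×10⁵ J mol⁻¹.
Energy required: 2.989×10⁻⁵ × 4.710×10⁵ = 14.08 J.
Time: 14.08 J / 0.00238 W = 5900 s.

t ≈ 5900 s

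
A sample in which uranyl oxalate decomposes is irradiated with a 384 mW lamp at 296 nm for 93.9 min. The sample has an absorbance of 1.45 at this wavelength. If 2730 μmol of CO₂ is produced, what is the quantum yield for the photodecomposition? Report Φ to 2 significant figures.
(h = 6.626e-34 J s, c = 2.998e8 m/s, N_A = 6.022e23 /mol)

Φ = 0.53

Product: 2730 μmol = 0.00273 mol.
Photon energy at 296 nm: hc/λ = (6.626e-34)(2.998e8)/(296e-9) = 6.711e-19 J.
Energy delivered: (384 mW)(5634 s) = 2163 J.
Photons incident: 2163 / 6.711e-19 = 3.223e21, i.e. 3.223e21/6.022e23 = 0.005352 mol.
Fraction absorbed: 1 − 10^(−1.45) = 0.9645.
Photons absorbed: 0.9645 × 0.005352 = 0.005162 mol.
Φ = 0.00273 mol / 0.005162 mol photons = 0.53.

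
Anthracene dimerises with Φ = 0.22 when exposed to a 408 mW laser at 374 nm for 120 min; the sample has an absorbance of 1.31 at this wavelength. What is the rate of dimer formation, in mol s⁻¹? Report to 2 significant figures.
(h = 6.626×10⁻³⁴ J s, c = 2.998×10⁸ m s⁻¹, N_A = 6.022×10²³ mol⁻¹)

Photon energy at 374 nm: hc/λ = (6.626×10⁻³⁴)(2.998×10⁸)/(374×10⁻⁹) = 5.311×10⁻¹⁹ J.
Energy delivered: (408 mW)(7200 s) = 2938 J.
Photons incident: 2938 / 5.311×10⁻¹⁹ = 5.532×10²¹, i.e. 5.532×10²¹/6.022×10²³ = 0.009186 mol.
Fraction absorbed: 1 − 10^(−1.31) = 0.9510.
Photons absorbed: 0.9510 × 0.009186 = 0.008736 mol.
Product formed: 0.22 × 0.008736 = 0.001922 mol.
Rate: 0.001922 / 7200 s = 2.7×10⁻⁷ mol s⁻¹.

2.7×10⁻⁷ mol s⁻¹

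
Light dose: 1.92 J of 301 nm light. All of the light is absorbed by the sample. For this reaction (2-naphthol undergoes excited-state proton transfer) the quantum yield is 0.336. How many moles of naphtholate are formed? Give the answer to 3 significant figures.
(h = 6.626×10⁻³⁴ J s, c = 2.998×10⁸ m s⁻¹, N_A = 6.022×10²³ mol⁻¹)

1.62×10⁻⁶ mol

Photon energy at 301 nm: hc/λ = (6.626×10⁻³⁴)(2.998×10⁸)/(301×10⁻⁹) = 6.600×10⁻¹⁹ J.
Photons incident: 1.92 / 6.600×10⁻¹⁹ = 2.909×10¹⁸, i.e. 2.909×10¹⁸/6.022×10²³ = 4.831×10⁻⁶ mol.
Product: Φ × n_abs = 0.336 × 4.831×10⁻⁶ = 1.623×10⁻⁶ mol.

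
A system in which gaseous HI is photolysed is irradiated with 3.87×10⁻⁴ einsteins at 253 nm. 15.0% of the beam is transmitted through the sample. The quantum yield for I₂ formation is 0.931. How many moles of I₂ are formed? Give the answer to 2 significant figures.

3.1×10⁻⁴ mol

Fraction absorbed: 1 − 15.0/100 = 0.8500.
Photons absorbed: 0.8500 × 3.87×10⁻⁴ = 3.289×10⁻⁴ mol.
Product: Φ × n_abs = 0.931 × 3.289×10⁻⁴ = 3.062×10⁻⁴ mol.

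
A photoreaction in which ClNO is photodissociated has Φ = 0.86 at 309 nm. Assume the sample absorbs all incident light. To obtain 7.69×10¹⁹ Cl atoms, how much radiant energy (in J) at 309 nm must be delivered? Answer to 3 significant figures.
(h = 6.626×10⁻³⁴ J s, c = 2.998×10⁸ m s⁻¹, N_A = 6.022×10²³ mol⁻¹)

57.5 J

Product: 7.69×10¹⁹ / 6.022×10²³ = 1.277×10⁻⁴ mol.
Photons that must be absorbed: 1.277×10⁻⁴ / 0.86 = 1.485×10⁻⁴ mol.
Photon energy: hc/λ = 6.429×10⁻¹⁹ J; per mole, 3.872×10⁵ J mol⁻¹.
Energy required: 1.485×10⁻⁴ × 3.872×10⁵ = 57.5 J.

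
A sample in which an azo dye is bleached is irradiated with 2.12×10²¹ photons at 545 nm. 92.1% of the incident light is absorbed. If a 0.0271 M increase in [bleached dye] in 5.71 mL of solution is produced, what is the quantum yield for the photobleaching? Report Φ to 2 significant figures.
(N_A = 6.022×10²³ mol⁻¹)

Product: (0.0271 M)(0.00571 L) = 1.547×10⁻⁴ mol.
Moles of photons: 2.12×10²¹ / 6.022×10²³ = 0.003520 mol.
Photons absorbed: 0.921 × 0.003520 = 0.003242 mol.
Φ = 1.547×10⁻⁴ mol / 0.003242 mol photons = 0.048.

Φ = 0.048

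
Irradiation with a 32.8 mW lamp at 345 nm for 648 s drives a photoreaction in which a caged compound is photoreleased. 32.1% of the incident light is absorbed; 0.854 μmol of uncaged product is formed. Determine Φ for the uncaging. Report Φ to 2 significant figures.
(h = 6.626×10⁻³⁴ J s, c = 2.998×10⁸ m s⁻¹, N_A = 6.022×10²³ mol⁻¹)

Product: 0.854 μmol = 8.54×10⁻⁷ mol.
Photon energy at 345 nm: hc/λ = (6.626×10⁻³⁴)(2.998×10⁸)/(345×10⁻⁹) = 5.758×10⁻¹⁹ J.
Energy delivered: (32.8 mW)(648 s) = 21.25 J.
Photons incident: 21.25 / 5.758×10⁻¹⁹ = 3.691×10¹⁹, i.e. 3.691×10¹⁹/6.022×10²³ = 6.129×10⁻⁵ mol.
Photons absorbed: 0.321 × 6.129×10⁻⁵ = 1.967×10⁻⁵ mol.
Φ = 8.54×10⁻⁷ mol / 1.967×10⁻⁵ mol photons = 0.043.

Φ = 0.043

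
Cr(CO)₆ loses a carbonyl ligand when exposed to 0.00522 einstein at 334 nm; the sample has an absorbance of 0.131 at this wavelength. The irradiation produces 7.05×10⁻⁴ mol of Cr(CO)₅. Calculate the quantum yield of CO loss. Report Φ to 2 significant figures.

Fraction absorbed: 1 − 10^(−0.131) = 0.2604.
Photons absorbed: 0.2604 × 0.00522 = 0.001359 mol.
Φ = 7.05×10⁻⁴ mol / 0.001359 mol photons = 0.52.

Φ = 0.52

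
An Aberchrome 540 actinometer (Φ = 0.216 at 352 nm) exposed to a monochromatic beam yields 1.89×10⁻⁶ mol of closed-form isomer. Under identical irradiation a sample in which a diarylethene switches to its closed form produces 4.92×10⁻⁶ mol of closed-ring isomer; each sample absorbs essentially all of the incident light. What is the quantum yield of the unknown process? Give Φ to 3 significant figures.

Photons absorbed by the actinometer: 1.89×10⁻⁶ / 0.216 = 8.750×10⁻⁶ mol.
Φ(unknown) = 4.92×10⁻⁶ / 8.750×10⁻⁶ = 0.562.

Φ = 0.562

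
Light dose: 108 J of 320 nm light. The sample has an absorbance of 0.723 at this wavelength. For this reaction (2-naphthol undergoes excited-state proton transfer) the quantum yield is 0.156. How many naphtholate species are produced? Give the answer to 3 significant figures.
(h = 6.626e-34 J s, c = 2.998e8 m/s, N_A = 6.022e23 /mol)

2.20e19 species

Photon energy at 320 nm: hc/λ = (6.626e-34)(2.998e8)/(320e-9) = 6.208e-19 J.
Photons incident: 108 / 6.208e-19 = 1.740e20, i.e. 1.740e20/6.022e23 = 2.889e-4 mol.
Fraction absorbed: 1 − 10^(−0.723) = 0.8108.
Photons absorbed: 0.8108 × 2.889e-4 = 2.342e-4 mol.
Product: Φ × n_abs = 0.156 × 2.342e-4 = 3.654e-5 mol.
As a count: 3.654e-5 × 6.022e23 = 2.20e19.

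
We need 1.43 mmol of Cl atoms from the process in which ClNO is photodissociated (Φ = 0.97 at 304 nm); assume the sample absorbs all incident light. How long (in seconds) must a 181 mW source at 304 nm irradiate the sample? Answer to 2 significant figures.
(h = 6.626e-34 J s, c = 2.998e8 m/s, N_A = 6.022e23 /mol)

Product: 1.43 mmol = 0.00143 mol.
Photons that must be absorbed: 0.00143 / 0.97 = 0.001474 mol.
Photon energy: hc/λ = 6.534e-19 J; per mole, 3.935e5 J mol⁻¹.
Energy required: 0.001474 × 3.935e5 = 580.0 J.
Time: 580.0 J / 0.181 W = 3200 s.

t ≈ 3200 s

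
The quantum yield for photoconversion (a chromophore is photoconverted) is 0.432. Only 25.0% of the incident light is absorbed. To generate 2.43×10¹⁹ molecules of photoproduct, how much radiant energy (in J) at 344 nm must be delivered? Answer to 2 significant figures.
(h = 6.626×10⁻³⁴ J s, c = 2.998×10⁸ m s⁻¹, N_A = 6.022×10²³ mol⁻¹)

130 J

Product: 2.43×10¹⁹ / 6.022×10²³ = 4.035×10⁻⁵ mol.
Photons that must be absorbed: 4.035×10⁻⁵ / 0.432 = 9.340×10⁻⁵ mol.
Incident photons needed: 9.340×10⁻⁵ / 0.250 = 3.736×10⁻⁴ mol.
Photon energy: hc/λ = 5.775×10⁻¹⁹ J; per mole, 3.478×10⁵ J mol⁻¹.
Energy required: 3.736×10⁻⁴ × 3.478×10⁵ = 130 J.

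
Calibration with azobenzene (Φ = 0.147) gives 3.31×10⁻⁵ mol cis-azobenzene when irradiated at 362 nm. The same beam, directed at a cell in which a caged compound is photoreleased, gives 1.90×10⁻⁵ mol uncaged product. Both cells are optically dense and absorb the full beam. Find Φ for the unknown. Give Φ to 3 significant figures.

Photons absorbed by the actinometer: 3.31×10⁻⁵ / 0.147 = 2.252×10⁻⁴ mol.
Φ(unknown) = 1.90×10⁻⁵ / 2.252×10⁻⁴ = 0.0844.

Φ = 0.0844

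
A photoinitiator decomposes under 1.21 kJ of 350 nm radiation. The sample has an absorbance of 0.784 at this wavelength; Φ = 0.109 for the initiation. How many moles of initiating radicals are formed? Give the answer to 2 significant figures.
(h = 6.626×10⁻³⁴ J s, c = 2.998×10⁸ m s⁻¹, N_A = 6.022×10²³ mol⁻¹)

3.2×10⁻⁴ mol

Photon energy at 350 nm: hc/λ = (6.626×10⁻³⁴)(2.998×10⁸)/(350×10⁻⁹) = 5.676×10⁻¹⁹ J.
Incident energy: 1.21 kJ = 1210 J.
Photons incident: 1210 / 5.676×10⁻¹⁹ = 2.132×10²¹, i.e. 2.132×10²¹/6.022×10²³ = 0.003540 mol.
Fraction absorbed: 1 − 10^(−0.784) = 0.8356.
Photons absorbed: 0.8356 × 0.003540 = 0.002958 mol.
Product: Φ × n_abs = 0.109 × 0.002958 = 3.224×10⁻⁴ mol.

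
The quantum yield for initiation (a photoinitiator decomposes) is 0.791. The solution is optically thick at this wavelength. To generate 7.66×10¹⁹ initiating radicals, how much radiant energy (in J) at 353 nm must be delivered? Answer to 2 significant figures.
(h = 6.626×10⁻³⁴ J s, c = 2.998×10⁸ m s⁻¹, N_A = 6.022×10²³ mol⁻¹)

54 J

Product: 7.66×10¹⁹ / 6.022×10²³ = 1.272×10⁻⁴ mol.
Photons that must be absorbed: 1.272×10⁻⁴ / 0.791 = 1.608×10⁻⁴ mol.
Photon energy: hc/λ = 5.627×10⁻¹⁹ J; per mole, 3.389×10⁵ J mol⁻¹.
Energy required: 1.608×10⁻⁴ × 3.389×10⁵ = 54 J.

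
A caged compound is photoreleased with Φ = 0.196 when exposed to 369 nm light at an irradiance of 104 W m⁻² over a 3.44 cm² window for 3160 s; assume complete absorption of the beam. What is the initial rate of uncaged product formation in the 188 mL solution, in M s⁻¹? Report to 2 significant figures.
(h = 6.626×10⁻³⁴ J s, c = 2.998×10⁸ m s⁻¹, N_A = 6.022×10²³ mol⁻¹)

Photon energy at 369 nm: hc/λ = (6.626×10⁻³⁴)(2.998×10⁸)/(369×10⁻⁹) = 5.383×10⁻¹⁹ J.
Energy delivered: (104 W m⁻²)(3.44×10⁻⁴ m²)(3160 s) = 113.1 J.
Photons incident: 113.1 / 5.383×10⁻¹⁹ = 2.101×10²⁰, i.e. 2.101×10²⁰/6.022×10²³ = 3.489×10⁻⁴ mol.
Product formed: 0.196 × 3.489×10⁻⁴ = 6.838×10⁻⁵ mol.
Rate: 6.838×10⁻⁵ mol / (3160 s × 0.188 L) = 1.2×10⁻⁷ M s⁻¹.

1.2×10⁻⁷ M s⁻¹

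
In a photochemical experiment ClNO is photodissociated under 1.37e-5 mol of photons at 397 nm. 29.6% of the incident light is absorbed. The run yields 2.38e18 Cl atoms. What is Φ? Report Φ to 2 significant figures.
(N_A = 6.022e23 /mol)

Product: 2.38e18 / 6.022e23 = 3.952e-6 mol.
Photons absorbed: 0.296 × 1.37e-5 = 4.055e-6 mol.
Φ = 3.952e-6 mol / 4.055e-6 mol photons = 0.97.

Φ = 0.97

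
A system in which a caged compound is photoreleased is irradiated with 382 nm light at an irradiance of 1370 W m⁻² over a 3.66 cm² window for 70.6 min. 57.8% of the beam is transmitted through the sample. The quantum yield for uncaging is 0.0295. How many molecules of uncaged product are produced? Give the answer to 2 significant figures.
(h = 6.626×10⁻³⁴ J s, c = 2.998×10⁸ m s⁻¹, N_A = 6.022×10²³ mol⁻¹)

Photon energy at 382 nm: hc/λ = (6.626×10⁻³⁴)(2.998×10⁸)/(382×10⁻⁹) = 5.200×10⁻¹⁹ J.
Energy delivered: (1370 W m⁻²)(3.66×10⁻⁴ m²)(4236 s) = 2124 J.
Photons incident: 2124 / 5.200×10⁻¹⁹ = 4.085×10²¹, i.e. 4.085×10²¹/6.022×10²³ = 0.006783 mol.
Fraction absorbed: 1 − 57.8/100 = 0.4220.
Photons absorbed: 0.4220 × 0.006783 = 0.002862 mol.
Product: Φ × n_abs = 0.0295 × 0.002862 = 8.443×10⁻⁵ mol.
As a count: 8.443×10⁻⁵ × 6.022×10²³ = 5.1×10¹⁹.

5.1×10¹⁹ molecules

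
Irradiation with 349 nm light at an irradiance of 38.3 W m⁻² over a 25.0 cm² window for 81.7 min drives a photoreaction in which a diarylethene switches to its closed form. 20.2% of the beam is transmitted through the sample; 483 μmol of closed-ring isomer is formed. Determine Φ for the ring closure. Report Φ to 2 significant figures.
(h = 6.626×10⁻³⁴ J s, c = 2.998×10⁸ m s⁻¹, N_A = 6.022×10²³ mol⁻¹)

Φ = 0.44

Product: 483 μmol = 4.83×10⁻⁴ mol.
Photon energy at 349 nm: hc/λ = (6.626×10⁻³⁴)(2.998×10⁸)/(349×10⁻⁹) = 5.692×10⁻¹⁹ J.
Energy delivered: (38.3 W m⁻²)(25.0×10⁻⁴ m²)(4902 s) = 469.4 J.
Photons incident: 469.4 / 5.692×10⁻¹⁹ = 8.247×10²⁰, i.e. 8.247×10²⁰/6.022×10²³ = 0.001369 mol.
Fraction absorbed: 1 − 20.2/100 = 0.7980.
Photons absorbed: 0.7980 × 0.001369 = 0.001092 mol.
Φ = 4.83×10⁻⁴ mol / 0.001092 mol photons = 0.44.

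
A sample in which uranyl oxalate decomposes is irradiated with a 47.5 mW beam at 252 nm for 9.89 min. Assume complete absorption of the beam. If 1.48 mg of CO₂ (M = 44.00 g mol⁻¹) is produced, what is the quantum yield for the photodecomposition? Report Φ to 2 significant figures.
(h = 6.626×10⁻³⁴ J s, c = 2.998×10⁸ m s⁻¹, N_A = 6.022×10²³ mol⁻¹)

Product: 1.48 mg / 44.00 g mol⁻¹ = 3.364×10⁻⁵ mol.
Photon energy at 252 nm: hc/λ = (6.626×10⁻³⁴)(2.998×10⁸)/(252×10⁻⁹) = 7.883×10⁻¹⁹ J.
Energy delivered: (47.5 mW)(593.4 s) = 28.19 J.
Photons incident: 28.19 / 7.883×10⁻¹⁹ = 3.576×10¹⁹, i.e. 3.576×10¹⁹/6.022×10²³ = 5.938×10⁻⁵ mol.
Φ = 3.364×10⁻⁵ mol / 5.938×10⁻⁵ mol photons = 0.57.

Φ = 0.57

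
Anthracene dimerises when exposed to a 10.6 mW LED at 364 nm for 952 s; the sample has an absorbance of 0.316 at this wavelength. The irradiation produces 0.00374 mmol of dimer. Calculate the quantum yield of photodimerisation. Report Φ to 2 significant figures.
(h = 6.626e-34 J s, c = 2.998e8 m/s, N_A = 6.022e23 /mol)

Φ = 0.24

Product: 0.00374 mmol = 3.74e-6 mol.
Photon energy at 364 nm: hc/λ = (6.626e-34)(2.998e8)/(364e-9) = 5.457e-19 J.
Energy delivered: (10.6 mW)(952 s) = 10.09 J.
Photons incident: 10.09 / 5.457e-19 = 1.849e19, i.e. 1.849e19/6.022e23 = 3.070e-5 mol.
Fraction absorbed: 1 − 10^(−0.316) = 0.5169.
Photons absorbed: 0.5169 × 3.070e-5 = 1.587e-5 mol.
Φ = 3.74e-6 mol / 1.587e-5 mol photons = 0.24.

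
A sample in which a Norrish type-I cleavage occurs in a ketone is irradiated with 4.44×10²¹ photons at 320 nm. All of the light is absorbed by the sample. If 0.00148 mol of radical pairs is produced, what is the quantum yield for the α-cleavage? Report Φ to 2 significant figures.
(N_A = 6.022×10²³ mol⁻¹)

Φ = 0.20

Moles of photons: 4.44×10²¹ / 6.022×10²³ = 0.007373 mol.
Φ = 0.00148 mol / 0.007373 mol photons = 0.20.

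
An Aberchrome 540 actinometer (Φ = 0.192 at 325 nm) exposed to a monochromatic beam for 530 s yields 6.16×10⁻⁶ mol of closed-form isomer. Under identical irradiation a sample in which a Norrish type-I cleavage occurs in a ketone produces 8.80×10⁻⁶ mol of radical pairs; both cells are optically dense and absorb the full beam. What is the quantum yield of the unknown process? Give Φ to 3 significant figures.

Photons absorbed by the actinometer: 6.16×10⁻⁶ / 0.192 = 3.208×10⁻⁵ mol.
Φ(unknown) = 8.80×10⁻⁶ / 3.208×10⁻⁵ = 0.274.

Φ = 0.274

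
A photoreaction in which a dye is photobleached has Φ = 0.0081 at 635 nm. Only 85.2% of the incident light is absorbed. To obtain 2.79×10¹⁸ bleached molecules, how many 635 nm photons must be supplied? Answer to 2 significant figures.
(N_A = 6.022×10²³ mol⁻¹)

Product: 2.79×10¹⁸ / 6.022×10²³ = 4.633×10⁻⁶ mol.
Photons that must be absorbed: 4.633×10⁻⁶ / 0.0081 = 5.720×10⁻⁴ mol.
Incident photons needed: 5.720×10⁻⁴ / 0.852 = 6.714×10⁻⁴ mol.
Photon count: 6.714×10⁻⁴ × 6.022×10²³ = 4.0×10²⁰.

4.0×10²⁰ photons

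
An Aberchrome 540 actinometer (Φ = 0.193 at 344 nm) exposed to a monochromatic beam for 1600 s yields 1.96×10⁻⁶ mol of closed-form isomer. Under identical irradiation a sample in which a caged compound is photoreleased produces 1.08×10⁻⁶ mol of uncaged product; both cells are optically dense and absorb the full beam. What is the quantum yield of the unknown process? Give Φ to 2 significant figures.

Φ = 0.11

Photons absorbed by the actinometer: 1.96×10⁻⁶ / 0.193 = 1.016×10⁻⁵ mol.
Φ(unknown) = 1.08×10⁻⁶ / 1.016×10⁻⁵ = 0.11.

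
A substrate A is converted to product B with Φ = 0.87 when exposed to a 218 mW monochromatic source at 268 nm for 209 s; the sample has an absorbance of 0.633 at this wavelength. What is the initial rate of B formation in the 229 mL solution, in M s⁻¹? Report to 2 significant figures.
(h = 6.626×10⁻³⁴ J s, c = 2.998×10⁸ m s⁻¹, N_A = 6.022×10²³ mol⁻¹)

Photon energy at 268 nm: hc/λ = (6.626×10⁻³⁴)(2.998×10⁸)/(268×10⁻⁹) = 7.412×10⁻¹⁹ J.
Energy delivered: (218 mW)(209 s) = 45.56 J.
Photons incident: 45.56 / 7.412×10⁻¹⁹ = 6.147×10¹⁹, i.e. 6.147×10¹⁹/6.022×10²³ = 1.021×10⁻⁴ mol.
Fraction absorbed: 1 − 10^(−0.633) = 0.7672.
Photons absorbed: 0.7672 × 1.021×10⁻⁴ = 7.833×10⁻⁵ mol.
Product formed: 0.87 × 7.833×10⁻⁵ = 6.815×10⁻⁵ mol.
Rate: 6.815×10⁻⁵ mol / (209 s × 0.229 L) = 1.4×10⁻⁶ M s⁻¹.

1.4×10⁻⁶ M s⁻¹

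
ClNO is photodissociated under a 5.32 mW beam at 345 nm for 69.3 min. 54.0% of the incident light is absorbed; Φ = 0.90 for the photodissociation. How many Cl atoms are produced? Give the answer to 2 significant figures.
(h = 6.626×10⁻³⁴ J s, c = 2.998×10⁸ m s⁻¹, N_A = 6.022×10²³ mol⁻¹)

1.9×10¹⁹ atoms

Photon energy at 345 nm: hc/λ = (6.626×10⁻³⁴)(2.998×10⁸)/(345×10⁻⁹) = 5.758×10⁻¹⁹ J.
Energy delivered: (5.32 mW)(4158 s) = 22.12 J.
Photons incident: 22.12 / 5.758×10⁻¹⁹ = 3.842×10¹⁹, i.e. 3.842×10¹⁹/6.022×10²³ = 6.380×10⁻⁵ mol.
Photons absorbed: 0.540 × 6.380×10⁻⁵ = 3.445×10⁻⁵ mol.
Product: Φ × n_abs = 0.90 × 3.445×10⁻⁵ = 3.101×10⁻⁵ mol.
As a count: 3.101×10⁻⁵ × 6.022×10²³ = 1.9×10¹⁹.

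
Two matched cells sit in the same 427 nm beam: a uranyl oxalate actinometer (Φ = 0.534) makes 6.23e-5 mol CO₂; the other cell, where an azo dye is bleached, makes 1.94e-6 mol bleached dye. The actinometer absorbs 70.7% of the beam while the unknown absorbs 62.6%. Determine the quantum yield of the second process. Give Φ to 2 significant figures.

Φ = 0.019

Photons absorbed by the actinometer: 6.23e-5 / 0.534 = 1.167e-4 mol.
Incident flux: 1.167e-4 / 0.707 = 1.651e-4 einstein.
Absorbed by unknown: 0.626 × 1.651e-4 = 1.034e-4 mol.
Φ(unknown) = 1.94e-6 / 1.034e-4 = 0.019.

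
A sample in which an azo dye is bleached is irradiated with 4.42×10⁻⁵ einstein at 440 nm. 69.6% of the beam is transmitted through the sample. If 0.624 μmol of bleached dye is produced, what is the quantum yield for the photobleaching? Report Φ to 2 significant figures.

Product: 0.624 μmol = 6.24×10⁻⁷ mol.
Fraction absorbed: 1 − 69.6/100 = 0.3040.
Photons absorbed: 0.3040 × 4.42×10⁻⁵ = 1.344×10⁻⁵ mol.
Φ = 6.24×10⁻⁷ mol / 1.344×10⁻⁵ mol photons = 0.046.

Φ = 0.046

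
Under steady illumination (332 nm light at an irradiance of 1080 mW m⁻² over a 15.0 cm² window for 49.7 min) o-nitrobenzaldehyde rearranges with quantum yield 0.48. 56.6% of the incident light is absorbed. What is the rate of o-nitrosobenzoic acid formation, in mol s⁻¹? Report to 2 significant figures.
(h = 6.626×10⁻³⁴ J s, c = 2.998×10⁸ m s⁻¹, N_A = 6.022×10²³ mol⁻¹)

Photon energy at 332 nm: hc/λ = (6.626×10⁻³⁴)(2.998×10⁸)/(332×10⁻⁹) = 5.983×10⁻¹⁹ J.
Energy delivered: (1080 mW m⁻²)(15.0×10⁻⁴ m²)(2982 s) = 4.831 J.
Photons incident: 4.831 / 5.983×10⁻¹⁹ = 8.075×10¹⁸, i.e. 8.075×10¹⁸/6.022×10²³ = 1.341×10⁻⁵ mol.
Photons absorbed: 0.566 × 1.341×10⁻⁵ = 7.590×10⁻⁶ mol.
Product formed: 0.48 × 7.590×10⁻⁶ = 3.643×10⁻⁶ mol.
Rate: 3.643×10⁻⁶ / 2982 s = 1.2×10⁻⁹ mol s⁻¹.

1.2×10⁻⁹ mol s⁻¹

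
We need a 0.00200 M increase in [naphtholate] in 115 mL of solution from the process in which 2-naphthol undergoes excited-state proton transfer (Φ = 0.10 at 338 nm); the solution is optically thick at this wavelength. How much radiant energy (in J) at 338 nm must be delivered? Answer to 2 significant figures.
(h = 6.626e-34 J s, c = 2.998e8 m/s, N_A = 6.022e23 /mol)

Product: (0.00200 M)(0.115 L) = 2.300e-4 mol.
Photons that must be absorbed: 2.300e-4 / 0.10 = 0.002300 mol.
Photon energy: hc/λ = 5.877e-19 J; per mole, 3.539e5 J mol⁻¹.
Energy required: 0.002300 × 3.539e5 = 810 J.

810 J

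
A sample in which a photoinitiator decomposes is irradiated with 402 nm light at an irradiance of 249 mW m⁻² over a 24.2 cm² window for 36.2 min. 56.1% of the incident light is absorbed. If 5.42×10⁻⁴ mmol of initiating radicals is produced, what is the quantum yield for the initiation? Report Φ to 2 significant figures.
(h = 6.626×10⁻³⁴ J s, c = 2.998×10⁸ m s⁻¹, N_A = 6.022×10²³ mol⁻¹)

Product: 5.42×10⁻⁴ mmol = 5.42×10⁻⁷ mol.
Photon energy at 402 nm: hc/λ = (6.626×10⁻³⁴)(2.998×10⁸)/(402×10⁻⁹) = 4.941×10⁻¹⁹ J.
Energy delivered: (249 mW m⁻²)(24.2×10⁻⁴ m²)(2172 s) = 1.309 J.
Photons incident: 1.309 / 4.941×10⁻¹⁹ = 2.649×10¹⁸, i.e. 2.649×10¹⁸/6.022×10²³ = 4.399×10⁻⁶ mol.
Photons absorbed: 0.561 × 4.399×10⁻⁶ = 2.468×10⁻⁶ mol.
Φ = 5.42×10⁻⁷ mol / 2.468×10⁻⁶ mol photons = 0.22.

Φ = 0.22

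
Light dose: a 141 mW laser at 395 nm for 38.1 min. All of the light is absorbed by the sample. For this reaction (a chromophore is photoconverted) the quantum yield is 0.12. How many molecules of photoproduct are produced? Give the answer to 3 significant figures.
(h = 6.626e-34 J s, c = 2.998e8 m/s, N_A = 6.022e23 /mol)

7.69e19 molecules

Photon energy at 395 nm: hc/λ = (6.626e-34)(2.998e8)/(395e-9) = 5.029e-19 J.
Energy delivered: (141 mW)(2286 s) = 322.3 J.
Photons incident: 322.3 / 5.029e-19 = 6.409e20, i.e. 6.409e20/6.022e23 = 0.001064 mol.
Product: Φ × n_abs = 0.12 × 0.001064 = 1.277e-4 mol.
As a count: 1.277e-4 × 6.022e23 = 7.69e19.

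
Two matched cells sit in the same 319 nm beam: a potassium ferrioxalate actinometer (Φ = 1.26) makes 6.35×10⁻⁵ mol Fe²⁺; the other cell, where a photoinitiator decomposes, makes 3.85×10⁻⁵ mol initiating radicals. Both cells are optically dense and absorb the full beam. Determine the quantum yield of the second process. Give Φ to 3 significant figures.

Photons absorbed by the actinometer: 6.35×10⁻⁵ / 1.26 = 5.040×10⁻⁵ mol.
Φ(unknown) = 3.85×10⁻⁵ / 5.040×10⁻⁵ = 0.764.

Φ = 0.764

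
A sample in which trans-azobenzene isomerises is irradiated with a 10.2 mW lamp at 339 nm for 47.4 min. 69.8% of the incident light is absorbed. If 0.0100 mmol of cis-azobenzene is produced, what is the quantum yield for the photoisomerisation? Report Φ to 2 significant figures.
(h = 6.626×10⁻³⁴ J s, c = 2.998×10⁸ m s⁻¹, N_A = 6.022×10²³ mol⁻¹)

Product: 0.0100 mmol = 1.00×10⁻⁵ mol.
Photon energy at 339 nm: hc/λ = (6.626×10⁻³⁴)(2.998×10⁸)/(339×10⁻⁹) = 5.860×10⁻¹⁹ J.
Energy delivered: (10.2 mW)(2844 s) = 29.01 J.
Photons incident: 29.01 / 5.860×10⁻¹⁹ = 4.951×10¹⁹, i.e. 4.951×10¹⁹/6.022×10²³ = 8.222×10⁻⁵ mol.
Photons absorbed: 0.698 × 8.222×10⁻⁵ = 5.739×10⁻⁵ mol.
Φ = 1.00×10⁻⁵ mol / 5.739×10⁻⁵ mol photons = 0.17.

Φ = 0.17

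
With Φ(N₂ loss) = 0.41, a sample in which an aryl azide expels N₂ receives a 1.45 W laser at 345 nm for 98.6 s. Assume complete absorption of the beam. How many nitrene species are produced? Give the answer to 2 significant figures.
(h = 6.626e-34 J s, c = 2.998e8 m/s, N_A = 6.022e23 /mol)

Photon energy at 345 nm: hc/λ = (6.626e-34)(2.998e8)/(345e-9) = 5.758e-19 J.
Energy delivered: (1.45 W)(98.6 s) = 143.0 J.
Photons incident: 143.0 / 5.758e-19 = 2.484e20, i.e. 2.484e20/6.022e23 = 4.125e-4 mol.
Product: Φ × n_abs = 0.41 × 4.125e-4 = 1.691e-4 mol.
As a count: 1.691e-4 × 6.022e23 = 1.0e20.

1.0e20 species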